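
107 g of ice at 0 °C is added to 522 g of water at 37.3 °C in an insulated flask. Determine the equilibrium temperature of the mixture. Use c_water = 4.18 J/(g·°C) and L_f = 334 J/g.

T_f ≈ 17.4 °C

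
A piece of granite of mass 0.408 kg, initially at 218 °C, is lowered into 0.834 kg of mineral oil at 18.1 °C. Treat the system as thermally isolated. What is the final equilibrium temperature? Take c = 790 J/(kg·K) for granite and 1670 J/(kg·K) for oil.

With ΣQ=0 the equilibrium temperature is the m·c-weighted mean:
T_f = (322.32·218 + 1392.8·18.1) / (322.32 + 1392.8)
    = 95475 / 1715.1 ≈ 55.67 °C

T_f ≈ 55.7 °C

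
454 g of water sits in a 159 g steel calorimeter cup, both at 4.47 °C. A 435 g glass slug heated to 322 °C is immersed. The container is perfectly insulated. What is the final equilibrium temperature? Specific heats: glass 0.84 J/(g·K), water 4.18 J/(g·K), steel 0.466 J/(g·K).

With ΣQ=0 the equilibrium temperature is the m·c-weighted mean:
T_f = (365.4*322 + 1897.7*4.47 + 74.09*4.47) / (365.4 + 1897.7 + 74.09)
    = 126473 / 2337.2 ≈ 54.11 °C

T_f ≈ 54.1 °C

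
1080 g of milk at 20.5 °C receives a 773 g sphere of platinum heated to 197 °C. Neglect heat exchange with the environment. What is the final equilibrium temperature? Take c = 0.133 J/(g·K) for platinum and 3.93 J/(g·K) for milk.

T_f ≈ 24.7 °C

Conservation of energy gives ΣQ = 0:
773·0.133·(T − 197) + 1080·3.93·(T − 20.5) = 0
102.81(T − 197) + 4244.4(T − 20.5) = 0
4347.2 T = 107264
T ≈ 24.67 °C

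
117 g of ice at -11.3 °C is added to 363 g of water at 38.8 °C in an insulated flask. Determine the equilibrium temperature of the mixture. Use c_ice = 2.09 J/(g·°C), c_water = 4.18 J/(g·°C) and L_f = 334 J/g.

Let T be the final temperature. ΣQ_i = 0:
ice -11.3→0 °C: 117×2.09×11.3 = 2763.2
  fusion: m_ice L_f = 117×334 = 39078
  meltwater 0→T: 117×4.18×T = 489.06 T
  water: 1517.3(T − 38.8)
2006.4 T = 58873 − 41841 = 17032
T ≈ 8.49 °C — above 0 °C, consistent with complete melting.

T_f ≈ 8.5 °C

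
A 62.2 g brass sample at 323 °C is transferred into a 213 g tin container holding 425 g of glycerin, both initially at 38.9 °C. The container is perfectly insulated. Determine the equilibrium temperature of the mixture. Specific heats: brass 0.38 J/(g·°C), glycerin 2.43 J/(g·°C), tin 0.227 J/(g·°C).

T_f = Σ m_i c_i T_i / Σ m_i c_i:
T_f = (23.64×323 + 1032.8×38.9 + 48.35×38.9) / (23.64 + 1032.8 + 48.35)
    = 49689 / 1104.7 ≈ 44.98 °C

T_f ≈ 45.0 °C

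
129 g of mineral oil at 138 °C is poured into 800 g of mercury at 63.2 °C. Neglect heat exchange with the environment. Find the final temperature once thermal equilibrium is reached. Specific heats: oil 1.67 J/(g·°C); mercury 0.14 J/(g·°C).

T_f ≈ 112.4 °C

Setting the total heat transfer to zero:
129·1.67·(T − 138) + 800·0.14·(T − 63.2) = 0
(215.43 + 112) T = 215.43·138 + 112·63.2
T ≈ 112.41 °C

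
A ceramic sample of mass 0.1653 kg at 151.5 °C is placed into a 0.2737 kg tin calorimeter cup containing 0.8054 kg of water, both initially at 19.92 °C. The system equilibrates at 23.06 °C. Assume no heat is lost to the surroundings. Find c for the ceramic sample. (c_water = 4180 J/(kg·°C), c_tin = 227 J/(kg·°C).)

Setting the total heat transfer to zero:
0.1653×c×(23.06 − 151.5) + 0.8054×4180×(23.06 − 19.92) + 0.2737×227×(23.06 − 19.92) = 0
-21.23 c = -10766
c = -10766/-21.23 ≈ 507.1 J/(kg·°C)

c ≈ 507 J/(kg·°C)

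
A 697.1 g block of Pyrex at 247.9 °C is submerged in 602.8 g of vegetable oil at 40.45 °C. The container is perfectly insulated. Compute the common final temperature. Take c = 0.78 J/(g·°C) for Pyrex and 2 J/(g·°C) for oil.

Heat gained plus heat lost sum to zero:
697.1×0.78×(T − 247.9) + 602.8×2×(T − 40.45) = 0
543.74(T − 247.9) + 1205.6(T − 40.45) = 0
1749.3 T = 183559
T = 183559/1749.3 ≈ 104.93 °C

T_f ≈ 104.9 °C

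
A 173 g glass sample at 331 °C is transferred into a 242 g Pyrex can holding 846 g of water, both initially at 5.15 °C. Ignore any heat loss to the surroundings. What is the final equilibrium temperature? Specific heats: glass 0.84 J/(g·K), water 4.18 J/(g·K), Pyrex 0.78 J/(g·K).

T_f ≈ 17.4 °C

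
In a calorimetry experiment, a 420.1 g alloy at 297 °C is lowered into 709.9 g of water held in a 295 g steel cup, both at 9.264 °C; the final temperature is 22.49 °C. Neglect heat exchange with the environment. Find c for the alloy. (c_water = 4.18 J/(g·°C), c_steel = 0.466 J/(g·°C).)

Net heat exchanged in the isolated system is zero:
420.1×c×(22.49 − 297) + 709.9×4.18×(22.49 − 9.264) + 295×0.466×(22.49 − 9.264) = 0
-115322 c = -41065
c = -41065/-115322 ≈ 0.3561 J/(g·°C)

c ≈ 0.356 J/(g·°C)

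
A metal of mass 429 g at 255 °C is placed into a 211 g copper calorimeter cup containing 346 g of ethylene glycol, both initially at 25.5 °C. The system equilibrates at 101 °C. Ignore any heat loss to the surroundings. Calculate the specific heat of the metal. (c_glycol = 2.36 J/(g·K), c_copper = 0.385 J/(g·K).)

Energy conservation, ΣQ = 0:
429×c×(101 − 255) + 346×2.36×(101 − 25.5) + 211×0.385×(101 − 25.5) = 0
-66066 c = -67784
c = -67784/-66066 ≈ 1.026 J/(g·K)

c ≈ 1.03 J/(g·K)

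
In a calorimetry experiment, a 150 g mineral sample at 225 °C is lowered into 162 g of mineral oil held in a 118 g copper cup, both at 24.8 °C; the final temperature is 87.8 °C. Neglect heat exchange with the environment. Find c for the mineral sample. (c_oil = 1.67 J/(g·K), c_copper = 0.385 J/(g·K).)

c ≈ 0.967 J/(g·K)

Energy conservation, ΣQ = 0:
150·c·(87.8 − 225) + 162·1.67·(87.8 − 24.8) + 118·0.385·(87.8 − 24.8) = 0
-20580 c = -19906
c = -19906/-20580 ≈ 0.9673 J/(g·K)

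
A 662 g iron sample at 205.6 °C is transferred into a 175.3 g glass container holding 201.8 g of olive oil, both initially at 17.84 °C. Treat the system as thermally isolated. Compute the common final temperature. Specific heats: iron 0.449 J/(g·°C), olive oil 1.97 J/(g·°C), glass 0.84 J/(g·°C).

T_f ≈ 84.1 °C

Heat gained plus heat lost sum to zero:
662×0.449×(T − 205.6) + 201.8×1.97×(T − 17.84) + 175.3×0.84×(T − 17.84) = 0
297.24(T − 205.6) + 397.55(T − 17.84) + 147.25(T − 17.84) = 0
842.04 T = 70831
T = 70831/842.04 ≈ 84.12 °C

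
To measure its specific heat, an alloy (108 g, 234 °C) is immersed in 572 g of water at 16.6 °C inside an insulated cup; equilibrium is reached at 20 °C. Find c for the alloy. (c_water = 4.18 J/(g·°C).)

Heat gained plus heat lost sum to zero:
108·c·(20 − 234) + 572·4.18·(20 − 16.6) = 0
-23112 c = -8129.3
c = -8129.3/-23112 ≈ 0.3517 J/(g·°C)

c ≈ 0.352 J/(g·°C)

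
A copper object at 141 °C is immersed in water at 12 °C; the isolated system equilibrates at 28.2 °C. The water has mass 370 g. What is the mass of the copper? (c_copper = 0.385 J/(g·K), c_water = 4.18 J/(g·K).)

m ≈ 577 g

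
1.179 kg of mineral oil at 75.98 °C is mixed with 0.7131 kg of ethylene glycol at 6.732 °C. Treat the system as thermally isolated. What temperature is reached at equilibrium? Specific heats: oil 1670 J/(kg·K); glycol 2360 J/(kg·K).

T_f ≈ 44.1 °C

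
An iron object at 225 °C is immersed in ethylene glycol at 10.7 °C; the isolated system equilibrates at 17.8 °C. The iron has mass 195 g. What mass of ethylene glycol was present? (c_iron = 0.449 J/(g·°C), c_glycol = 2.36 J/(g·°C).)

|Q_iron| = |Q_glycol|:
195×0.449×(225 − 17.8) = m×2.36×(17.8 − 10.7)
16.76 m = 18141  ⇒  m ≈ 1083 g

m ≈ 1080 g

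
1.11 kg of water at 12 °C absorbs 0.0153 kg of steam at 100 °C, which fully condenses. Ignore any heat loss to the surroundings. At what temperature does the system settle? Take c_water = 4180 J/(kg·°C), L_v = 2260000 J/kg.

T_f ≈ 20.5 °C

Conservation of energy gives ΣQ = 0:
steam→water at 100 °C releases m L_v = 0.0153·2260000 = 34578; condensed water 100 °C→T: 63.95(T − 100); original water: 4639.8(T − 12)
4703.8 T = 34578 + 6395.4 + 55678 = 96651
T ≈ 20.55 °C, under the boiling point, so the assumption holds.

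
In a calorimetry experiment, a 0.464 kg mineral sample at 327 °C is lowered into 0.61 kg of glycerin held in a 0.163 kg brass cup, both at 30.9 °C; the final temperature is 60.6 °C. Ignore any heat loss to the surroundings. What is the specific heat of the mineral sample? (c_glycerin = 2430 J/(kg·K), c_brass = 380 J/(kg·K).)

Net heat exchanged in the isolated system is zero:
0.464·c·(60.6 − 327) + 0.61·2430·(60.6 − 30.9) + 0.163·380·(60.6 − 30.9) = 0
-123.61 c = -45864
c = -45864/-123.61 ≈ 371 J/(kg·K)

c ≈ 371 J/(kg·K)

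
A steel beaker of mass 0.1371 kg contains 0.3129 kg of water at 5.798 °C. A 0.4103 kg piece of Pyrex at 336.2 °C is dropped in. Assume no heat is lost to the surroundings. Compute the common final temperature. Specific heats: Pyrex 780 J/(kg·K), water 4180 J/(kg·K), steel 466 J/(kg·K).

Taking heat into each body as positive, Σ m c ΔT = 0:
0.4103*780*(T − 336.2) + 0.3129*4180*(T − 5.798) + 0.1371*466*(T − 5.798) = 0
(320.03 + 1307.9 + 63.89) T = 320.03*336.2 + 1307.9*5.798 + 63.89*5.798
T = 115549 / 1691.8 = 68.3 °C

T_f ≈ 68.3 °C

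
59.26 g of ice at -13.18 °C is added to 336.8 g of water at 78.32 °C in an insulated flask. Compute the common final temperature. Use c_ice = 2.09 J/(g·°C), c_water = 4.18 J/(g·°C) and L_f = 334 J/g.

T_f ≈ 53.7 °C

Energy conservation, ΣQ = 0:
ice -13.18→0 °C: 59.26×2.09×13.18 = 1632.4; fusion: m_ice L_f = 59.26×334 = 19793; warm the meltwater: 247.71 T; water cools: 336.8×4.18×(T − 78.32) = 1407.8(T − 78.32)
1655.5 T = 110261 − 21425 = 88836
T ≈ 53.66 °C — above 0 °C, consistent with complete melting.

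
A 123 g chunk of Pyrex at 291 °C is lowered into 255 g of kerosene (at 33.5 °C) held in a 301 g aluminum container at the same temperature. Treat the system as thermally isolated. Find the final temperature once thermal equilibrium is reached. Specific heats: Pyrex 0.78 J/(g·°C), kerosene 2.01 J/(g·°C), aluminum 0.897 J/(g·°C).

T_f is the heat-capacity-weighted average of the initial temperatures:
T_f = (95.94·291 + 512.55·33.5 + 270·33.5) / (95.94 + 512.55 + 270)
    = 54134 / 878.49 ≈ 61.62 °C

T_f ≈ 61.6 °C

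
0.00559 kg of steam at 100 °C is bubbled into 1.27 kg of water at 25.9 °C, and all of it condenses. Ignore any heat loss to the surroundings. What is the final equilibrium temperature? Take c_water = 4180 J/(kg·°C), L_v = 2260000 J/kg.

T_f ≈ 28.6 °C

Let T be the final temperature. ΣQ_i = 0:
latent heat released on condensation: 0.00559·2260000 = 12633
  condensate cools 100→T: 0.00559·4180·(T − 100) = 23.37(T − 100)
  water warms: 1.27·4180·(T − 25.9) = 5308.6(T − 25.9)
5332 T = 12633 + 2336.6 + 137493 = 152463
T ≈ 28.59 °C (< 100 °C, so full condensation is consistent).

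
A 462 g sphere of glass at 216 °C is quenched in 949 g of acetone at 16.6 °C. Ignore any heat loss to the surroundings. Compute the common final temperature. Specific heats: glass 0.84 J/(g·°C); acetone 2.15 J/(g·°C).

T_f ≈ 48.5 °C

Net heat exchanged in the isolated system is zero:
462*0.84*(T − 216) + 949*2.15*(T − 16.6) = 0
388.08(T − 216) + 2040.3(T − 16.6) = 0
2428.4 T = 117695
T ≈ 48.47 °C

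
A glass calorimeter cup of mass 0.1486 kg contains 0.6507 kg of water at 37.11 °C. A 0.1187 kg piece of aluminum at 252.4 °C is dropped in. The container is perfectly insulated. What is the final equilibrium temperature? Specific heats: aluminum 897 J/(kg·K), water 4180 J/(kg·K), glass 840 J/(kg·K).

Net heat exchanged in the isolated system is zero:
0.1187·897·(T − 252.4) + 0.6507·4180·(T − 37.11) + 0.1486·840·(T − 37.11) = 0
(106.47 + 2719.9 + 124.82) T = 106.47·252.4 + 2719.9·37.11 + 124.82·37.11
T ≈ 44.88 °C

T_f ≈ 44.9 °C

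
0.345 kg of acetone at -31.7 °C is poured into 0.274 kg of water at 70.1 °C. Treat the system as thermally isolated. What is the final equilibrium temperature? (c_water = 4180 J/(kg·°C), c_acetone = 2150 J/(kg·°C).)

T_f ≈ 30.1 °C

Energy conservation, ΣQ = 0:
0.274·4180·(T − 70.1) + 0.345·2150·(T − (-31.7)) = 0
(1145.3 + 741.75) T = 1145.3·70.1 + 741.75·(-31.7)
T = 56773/1887.1 ≈ 30.09 °C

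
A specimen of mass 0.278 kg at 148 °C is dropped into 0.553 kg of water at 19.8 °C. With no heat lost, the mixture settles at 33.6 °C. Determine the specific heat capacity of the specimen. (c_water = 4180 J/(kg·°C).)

c ≈ 1000 J/(kg·°C)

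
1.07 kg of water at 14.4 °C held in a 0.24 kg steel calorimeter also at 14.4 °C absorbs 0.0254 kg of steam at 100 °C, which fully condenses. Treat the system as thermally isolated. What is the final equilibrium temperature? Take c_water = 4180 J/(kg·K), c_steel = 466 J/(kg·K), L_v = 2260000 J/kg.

T_f ≈ 28.6 °C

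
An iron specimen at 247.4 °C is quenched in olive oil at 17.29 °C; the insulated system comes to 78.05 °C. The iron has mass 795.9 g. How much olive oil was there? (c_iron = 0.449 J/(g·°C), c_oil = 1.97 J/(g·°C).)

Taking heat into each body as positive, Σ m c ΔT = 0:
795.9×0.449×(78.05 − 247.4) + m×1.97×(78.05 − 17.29) = 0
119.7 m = 60519
m = 60519/119.7 ≈ 505.6 g

m ≈ 506 g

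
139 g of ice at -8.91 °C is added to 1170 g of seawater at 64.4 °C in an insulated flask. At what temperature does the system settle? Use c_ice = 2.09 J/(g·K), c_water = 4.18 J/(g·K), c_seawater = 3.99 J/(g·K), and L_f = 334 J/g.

T_f ≈ 47.9 °C

Let T be the final temperature. ΣQ_i = 0:
warm ice to 0 °C: 139×2.09×(0 − (-8.91)) = 2588.4; melt ice: 139×334 = 46426; warm the meltwater: 581.02 T; seawater: 4668.3(T − 64.4)
5249.3 T = 300639 − 49014 = 251624
T ≈ 47.93 °C (positive, so assuming full melt was valid).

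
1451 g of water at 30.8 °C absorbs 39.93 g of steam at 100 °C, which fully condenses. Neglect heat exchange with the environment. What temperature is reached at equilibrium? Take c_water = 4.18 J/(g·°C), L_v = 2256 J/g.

Heat gained plus heat lost sum to zero:
latent heat released on condensation: 39.93×2256 = 90082
  condensate cools 100→T: 39.93×4.18×(T − 100) = 166.91(T − 100)
  water warms: 1451×4.18×(T − 30.8) = 6065.2(T − 30.8)
6232.1 T = 90082 + 16691 + 186808 = 293580
T ≈ 47.11 °C, under the boiling point, so the assumption holds.

T_f ≈ 47.1 °C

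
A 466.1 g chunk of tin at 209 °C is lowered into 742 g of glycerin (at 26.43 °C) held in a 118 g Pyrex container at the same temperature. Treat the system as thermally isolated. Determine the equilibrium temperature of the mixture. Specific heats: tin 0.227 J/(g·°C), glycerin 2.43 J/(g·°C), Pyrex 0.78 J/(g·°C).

T_f ≈ 36.1 °C

Setting the total heat transfer to zero:
466.1*0.227*(T − 209) + 742*2.43*(T − 26.43) + 118*0.78*(T − 26.43) = 0
105.8(T − 209) + 1803.1(T − 26.43) + 92.04(T − 26.43) = 0
2000.9 T = 72201
T ≈ 36.08 °C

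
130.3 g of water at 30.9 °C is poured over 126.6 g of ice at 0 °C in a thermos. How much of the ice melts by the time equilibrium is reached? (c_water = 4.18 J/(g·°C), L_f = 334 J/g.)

m_melted ≈ 50.4 g

Heat available from the water dropping to 0 °C: 130.3×4.18×30.9 = 16830 J.
Melting all 126.6 g of ice would need 126.6×334 = 42284 J.
Since 16830 < 42284 J, not all the ice melts; equilibrium is at 0 °C.
m_melted×334 = 16830  ⇒  m_melted ≈ 50.39 g.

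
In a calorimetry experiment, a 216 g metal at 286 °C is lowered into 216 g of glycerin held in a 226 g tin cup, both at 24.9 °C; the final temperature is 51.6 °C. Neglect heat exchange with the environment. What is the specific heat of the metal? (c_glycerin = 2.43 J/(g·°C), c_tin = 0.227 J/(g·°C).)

c ≈ 0.304 J/(g·°C)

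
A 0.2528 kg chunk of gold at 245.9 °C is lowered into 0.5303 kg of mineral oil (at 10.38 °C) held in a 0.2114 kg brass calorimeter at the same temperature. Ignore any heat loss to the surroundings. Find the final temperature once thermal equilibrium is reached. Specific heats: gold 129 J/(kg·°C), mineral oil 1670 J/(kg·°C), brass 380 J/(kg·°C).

Heat gained plus heat lost sum to zero:
0.2528*129*(T − 245.9) + 0.5303*1670*(T − 10.38) + 0.2114*380*(T − 10.38) = 0
(32.61 + 885.6 + 80.33) T = 32.61*245.9 + 885.6*10.38 + 80.33*10.38
T = 18045/998.54 ≈ 18.07 °C

T_f ≈ 18.1 °C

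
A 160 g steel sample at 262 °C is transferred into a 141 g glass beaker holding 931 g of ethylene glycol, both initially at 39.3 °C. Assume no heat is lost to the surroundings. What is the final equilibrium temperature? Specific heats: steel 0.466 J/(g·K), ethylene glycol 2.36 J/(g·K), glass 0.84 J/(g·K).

T_f ≈ 46.2 °C

Let T be the final temperature. ΣQ_i = 0:
160·0.466·(T − 262) + 931·2.36·(T − 39.3) + 141·0.84·(T − 39.3) = 0
2390.2 T = 110538
T ≈ 46.25 °C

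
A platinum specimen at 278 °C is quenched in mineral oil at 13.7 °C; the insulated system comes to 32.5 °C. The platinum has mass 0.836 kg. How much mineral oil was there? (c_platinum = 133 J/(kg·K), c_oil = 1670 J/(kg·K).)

Taking heat into each body as positive, Σ m c ΔT = 0:
0.836×133×(32.5 − 278) + m×1670×(32.5 − 13.7) = 0
31396 m = 27297
m = 27297/31396 ≈ 0.8694 kg

m ≈ 0.869 kg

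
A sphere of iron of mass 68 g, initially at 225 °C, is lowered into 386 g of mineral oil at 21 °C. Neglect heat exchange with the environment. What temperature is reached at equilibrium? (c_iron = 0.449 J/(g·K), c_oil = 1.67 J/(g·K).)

Energy conservation, ΣQ = 0:
68×0.449×(T − 225) + 386×1.67×(T − 21) = 0
30.53(T − 225) + 644.62(T − 21) = 0
(30.53 + 644.62) T = 30.53×225 + 644.62×21
T = 20407 / 675.15 = 30.2 °C

T_f ≈ 30.2 °C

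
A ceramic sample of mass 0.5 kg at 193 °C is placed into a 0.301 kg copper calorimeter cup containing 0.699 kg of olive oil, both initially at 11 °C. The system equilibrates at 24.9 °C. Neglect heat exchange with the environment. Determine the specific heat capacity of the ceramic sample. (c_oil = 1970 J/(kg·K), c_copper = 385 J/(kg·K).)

Net heat exchanged in the isolated system is zero:
0.5×c×(24.9 − 193) + 0.699×1970×(24.9 − 11) + 0.301×385×(24.9 − 11) = 0
-84.05 c = -20752
c = -20752/-84.05 ≈ 246.9 J/(kg·K)

c ≈ 247 J/(kg·K)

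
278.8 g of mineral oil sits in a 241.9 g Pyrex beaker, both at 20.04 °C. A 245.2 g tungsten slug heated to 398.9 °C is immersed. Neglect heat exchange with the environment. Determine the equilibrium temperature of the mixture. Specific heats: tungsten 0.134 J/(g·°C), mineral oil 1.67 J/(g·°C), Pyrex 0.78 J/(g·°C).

T_f is the heat-capacity-weighted average of the initial temperatures:
T_f = (32.86·398.9 + 465.6·20.04 + 188.68·20.04) / (32.86 + 465.6 + 188.68)
    = 26218 / 687.13 ≈ 38.16 °C

T_f ≈ 38.2 °C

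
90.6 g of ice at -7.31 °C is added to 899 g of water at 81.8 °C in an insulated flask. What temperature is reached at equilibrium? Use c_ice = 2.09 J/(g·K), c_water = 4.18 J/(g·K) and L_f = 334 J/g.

T_f ≈ 66.7 °C

Heat gained plus heat lost sum to zero:
warm ice to 0 °C: 90.6×2.09×(0 − (-7.31)) = 1384.2
  fusion: m_ice L_f = 90.6×334 = 30260
  warm the meltwater: 378.71 T
  water: 3757.8(T − 81.8)
4136.5 T = 307390 − 31645 = 275745
T ≈ 66.66 °C — above 0 °C, consistent with complete melting.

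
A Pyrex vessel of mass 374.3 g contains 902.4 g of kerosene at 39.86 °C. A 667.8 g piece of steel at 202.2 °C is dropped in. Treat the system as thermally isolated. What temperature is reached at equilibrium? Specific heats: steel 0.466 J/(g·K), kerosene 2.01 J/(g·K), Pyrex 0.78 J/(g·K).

T_f ≈ 60.8 °C

With ΣQ=0 the equilibrium temperature is the m·c-weighted mean:
T_f = (311.19×202.2 + 1813.8×39.86 + 291.95×39.86) / (311.19 + 1813.8 + 291.95)
    = 146860 / 2417 ≈ 60.76 °C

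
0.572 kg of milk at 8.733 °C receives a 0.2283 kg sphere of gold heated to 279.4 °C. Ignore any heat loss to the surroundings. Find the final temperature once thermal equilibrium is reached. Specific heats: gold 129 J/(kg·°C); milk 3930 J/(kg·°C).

T_f ≈ 12.2 °C

Net heat exchanged in the isolated system is zero:
0.2283*129*(T − 279.4) + 0.572*3930*(T − 8.733) = 0
(29.45 + 2248) T = 29.45*279.4 + 2248*8.733
T = 27860 / 2277.4 = 12.2 °C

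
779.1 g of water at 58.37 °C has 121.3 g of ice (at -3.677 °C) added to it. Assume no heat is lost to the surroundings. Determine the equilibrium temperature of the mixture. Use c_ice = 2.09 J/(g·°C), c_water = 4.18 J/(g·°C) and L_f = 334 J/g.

T_f ≈ 39.5 °C

Let T be the final temperature. ΣQ_i = 0:
ice -3.677→0 °C: 121.3×2.09×3.677 = 932.18
  melt ice: 121.3×334 = 40514
  meltwater 0→T: 121.3×4.18×T = 507.03 T
  water: 3256.6(T − 58.37)
3763.7 T = 190090 − 41446 = 148644
T ≈ 39.49 °C. Since T > 0 °C, the all-ice-melts assumption holds.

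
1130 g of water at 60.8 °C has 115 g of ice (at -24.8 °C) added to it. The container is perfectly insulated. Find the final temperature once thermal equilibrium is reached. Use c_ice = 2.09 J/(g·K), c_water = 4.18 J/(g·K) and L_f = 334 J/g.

T_f ≈ 46.7 °C

Energy conservation, ΣQ = 0:
ice -24.8→0 °C: 115×2.09×24.8 = 5960.7; latent heat to melt: 115×334 = 38410; warm the meltwater: 480.7 T; water: 4723.4(T − 60.8)
5204.1 T = 287183 − 44371 = 242812
T ≈ 46.66 °C — above 0 °C, consistent with complete melting.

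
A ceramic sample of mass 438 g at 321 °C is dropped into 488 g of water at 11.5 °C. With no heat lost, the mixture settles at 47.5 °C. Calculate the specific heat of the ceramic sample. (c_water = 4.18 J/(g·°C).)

c ≈ 0.613 J/(g·°C)

Net heat exchanged in the isolated system is zero:
438×c×(47.5 − 321) + 488×4.18×(47.5 − 11.5) = 0
-119793 c = -73434
c = -73434/-119793 ≈ 0.613 J/(g·°C)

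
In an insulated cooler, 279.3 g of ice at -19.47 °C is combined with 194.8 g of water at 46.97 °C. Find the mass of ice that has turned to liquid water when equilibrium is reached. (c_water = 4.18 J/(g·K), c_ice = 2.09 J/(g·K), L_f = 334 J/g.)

m_melted ≈ 80.5 g

Heat available from the water dropping to 0 °C: 194.8·4.18·46.97 = 38246 J.
Warming the ice to 0 °C takes 279.3·2.09·19.47 = 11365 J, leaving 26881 J for melting.
To melt every bit of ice: 279.3·334 = 93286 J.
26881 J < 93286 J, so only part of the ice melts and the system sits at 0 °C.
m_melted·334 = 26881  ⇒  m_melted ≈ 80.48 g.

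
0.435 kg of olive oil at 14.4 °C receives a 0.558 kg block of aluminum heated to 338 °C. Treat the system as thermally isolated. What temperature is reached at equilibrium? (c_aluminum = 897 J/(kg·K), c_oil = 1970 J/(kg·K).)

T_f ≈ 133.7 °C

With ΣQ=0 the equilibrium temperature is the m·c-weighted mean:
T_f = (500.53×338 + 856.95×14.4) / (500.53 + 856.95)
    = 181518 / 1357.5 ≈ 133.72 °C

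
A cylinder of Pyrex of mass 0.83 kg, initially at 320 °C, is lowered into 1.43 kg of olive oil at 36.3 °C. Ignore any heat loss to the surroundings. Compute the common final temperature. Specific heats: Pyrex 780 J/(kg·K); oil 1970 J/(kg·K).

T_f ≈ 89.3 °C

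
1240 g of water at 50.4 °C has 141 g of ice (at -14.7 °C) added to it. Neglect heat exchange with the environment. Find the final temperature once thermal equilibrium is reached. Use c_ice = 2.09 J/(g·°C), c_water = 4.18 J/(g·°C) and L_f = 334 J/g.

T_f ≈ 36.3 °C

Setting the total heat transfer to zero:
warm ice to 0 °C: 141·2.09·(0 − (-14.7)) = 4331.9; fusion: m_ice L_f = 141·334 = 47094; meltwater 0→T: 141·4.18·T = 589.38 T; water cools: 1240·4.18·(T − 50.4) = 5183.2(T − 50.4)
5772.6 T = 261233 − 51426 = 209807
T ≈ 36.35 °C — above 0 °C, consistent with complete melting.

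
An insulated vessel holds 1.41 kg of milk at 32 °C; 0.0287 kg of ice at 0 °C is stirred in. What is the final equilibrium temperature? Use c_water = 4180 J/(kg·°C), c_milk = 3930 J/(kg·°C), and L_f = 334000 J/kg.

Heat gained plus heat lost sum to zero:
melt ice: 0.0287·334000 = 9585.8
  meltwater 0→T: 0.0287·4180·T = 119.97 T
  milk cools: 1.41·3930·(T − 32) = 5541.3(T − 32)
5661.3 T = 177322 − 9585.8 = 167736
T ≈ 29.63 °C — above 0 °C, consistent with complete melting.

T_f ≈ 29.6 °C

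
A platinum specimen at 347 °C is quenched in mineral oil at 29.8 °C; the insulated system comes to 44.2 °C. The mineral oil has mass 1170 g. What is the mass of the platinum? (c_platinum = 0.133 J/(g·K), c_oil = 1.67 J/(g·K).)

Setting the total heat transfer to zero:
m·0.133·(44.2 − 347) + 1170·1.67·(44.2 − 29.8) = 0
-40.27 m = -28136
m = -28136/-40.27 ≈ 698.6 g

m ≈ 699 g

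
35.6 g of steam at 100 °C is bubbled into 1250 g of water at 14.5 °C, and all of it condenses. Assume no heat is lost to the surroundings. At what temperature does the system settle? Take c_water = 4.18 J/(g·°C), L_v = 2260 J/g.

T_f ≈ 31.8 °C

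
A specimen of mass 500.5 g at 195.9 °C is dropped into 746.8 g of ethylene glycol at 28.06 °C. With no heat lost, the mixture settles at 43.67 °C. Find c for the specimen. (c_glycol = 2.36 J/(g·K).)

c ≈ 0.361 J/(g·K)

Conservation of energy gives ΣQ = 0:
500.5×c×(43.67 − 195.9) + 746.8×2.36×(43.67 − 28.06) = 0
-76191 c = -27512
c = -27512/-76191 ≈ 0.3611 J/(g·K)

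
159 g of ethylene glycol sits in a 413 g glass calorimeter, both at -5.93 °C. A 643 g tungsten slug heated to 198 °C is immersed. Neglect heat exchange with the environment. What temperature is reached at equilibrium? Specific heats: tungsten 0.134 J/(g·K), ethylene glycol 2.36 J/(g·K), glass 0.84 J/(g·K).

T_f ≈ 15.8 °C

Energy conservation, ΣQ = 0:
643×0.134×(T − 198) + 159×2.36×(T − (-5.93)) + 413×0.84×(T − (-5.93)) = 0
86.16(T − 198) + 375.24(T − (-5.93)) + 346.92(T − (-5.93)) = 0
(86.16 + 375.24 + 346.92) T = 86.16×198 + 375.24×(-5.93) + 346.92×(-5.93)
T = 12778/808.32 ≈ 15.81 °C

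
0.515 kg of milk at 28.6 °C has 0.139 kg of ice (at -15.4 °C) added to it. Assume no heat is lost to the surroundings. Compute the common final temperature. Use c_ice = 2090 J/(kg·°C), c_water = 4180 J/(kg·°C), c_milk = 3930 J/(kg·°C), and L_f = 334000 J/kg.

Conservation of energy gives ΣQ = 0:
warm ice to 0 °C: 0.139×2090×(0 − (-15.4)) = 4473.9; melt ice: 0.139×334000 = 46426; meltwater 0→T: 0.139×4180×T = 581.02 T; milk: 2024(T − 28.6)
2605 T = 57885 − 50900 = 6985.1
T ≈ 2.68 °C — above 0 °C, consistent with complete melting.

T_f ≈ 2.7 °C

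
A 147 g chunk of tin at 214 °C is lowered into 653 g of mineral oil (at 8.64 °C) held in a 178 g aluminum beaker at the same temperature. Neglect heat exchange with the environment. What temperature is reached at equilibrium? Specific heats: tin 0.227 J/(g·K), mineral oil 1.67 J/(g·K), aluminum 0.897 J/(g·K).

T_f ≈ 14.0 °C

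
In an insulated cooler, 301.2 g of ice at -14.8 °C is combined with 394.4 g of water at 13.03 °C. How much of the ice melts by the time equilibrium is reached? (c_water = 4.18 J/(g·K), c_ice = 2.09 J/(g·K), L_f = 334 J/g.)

m_melted ≈ 36.4 g

Water can give up m c ΔT = 394.4×4.18×13.03 = 21481 J before reaching 0 °C.
Of that, 301.2×2.09×14.8 = 9316.7 J goes to bring the ice to 0 °C, leaving 12164 J.
Melting all 301.2 g of ice would need 301.2×334 = 100601 J.
12164 J < 100601 J, so only part of the ice melts and the system sits at 0 °C.
Mass melted = 12164/334 ≈ 36.42 g.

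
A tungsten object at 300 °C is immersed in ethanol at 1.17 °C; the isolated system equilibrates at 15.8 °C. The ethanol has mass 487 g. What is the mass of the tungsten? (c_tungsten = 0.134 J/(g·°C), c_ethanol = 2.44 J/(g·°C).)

m ≈ 456 g

|Q_tungsten| = |Q_ethanol|:
m·0.134·(300 − 15.8) = 487·2.44·(15.8 − 1.17)
38.08 m = 17385  ⇒  m ≈ 456.5 g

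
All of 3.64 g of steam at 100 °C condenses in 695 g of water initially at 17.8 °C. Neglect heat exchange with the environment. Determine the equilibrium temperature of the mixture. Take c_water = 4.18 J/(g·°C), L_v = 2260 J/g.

Conservation of energy gives ΣQ = 0:
latent heat released on condensation: 3.64×2260 = 8226.4
  condensate cools 100→T: 3.64×4.18×(T − 100) = 15.22(T − 100)
  original water: 2905.1(T − 17.8)
2920.3 T = 8226.4 + 1521.5 + 51711 = 61459
T ≈ 21.05 °C (< 100 °C, so full condensation is consistent).

T_f ≈ 21.0 °C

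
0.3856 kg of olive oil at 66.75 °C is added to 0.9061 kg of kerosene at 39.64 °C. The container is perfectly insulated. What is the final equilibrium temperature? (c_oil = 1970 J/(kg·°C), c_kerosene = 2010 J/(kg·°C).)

Setting the total heat transfer to zero:
0.3856·1970·(T − 66.75) + 0.9061·2010·(T − 39.64) = 0
759.63(T − 66.75) + 1821.3(T − 39.64) = 0
(759.63 + 1821.3) T = 759.63·66.75 + 1821.3·39.64
T ≈ 47.62 °C

T_f ≈ 47.6 °C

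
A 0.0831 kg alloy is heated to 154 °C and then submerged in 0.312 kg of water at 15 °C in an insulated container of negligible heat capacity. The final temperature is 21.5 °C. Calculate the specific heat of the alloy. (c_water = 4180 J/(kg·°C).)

c ≈ 770 J/(kg·°C)

m_s c (T_s − T_f) = m_water c_water (T_f − T_0):
0.0831·c·(154 − 21.5) = 0.312·4180·(21.5 − 15)
11.01 c = 8477  ⇒  c ≈ 769.9 J/(kg·°C)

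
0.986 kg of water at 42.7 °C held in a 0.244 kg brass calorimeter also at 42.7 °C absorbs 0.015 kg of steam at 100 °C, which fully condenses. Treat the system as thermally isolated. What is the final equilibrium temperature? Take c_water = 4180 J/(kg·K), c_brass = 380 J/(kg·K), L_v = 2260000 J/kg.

T_f ≈ 51.5 °C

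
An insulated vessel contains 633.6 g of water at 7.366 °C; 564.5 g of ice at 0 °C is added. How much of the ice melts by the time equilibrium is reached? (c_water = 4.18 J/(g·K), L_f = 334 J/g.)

m_melted ≈ 58.4 g

Heat available from the water dropping to 0 °C: 633.6·4.18·7.366 = 19508 J.
Melting all 564.5 g of ice would need 564.5·334 = 188543 J.
That's not enough to melt it all — equilibrium is at 0 °C with ice remaining.
m_melted·334 = 19508  ⇒  m_melted ≈ 58.41 g.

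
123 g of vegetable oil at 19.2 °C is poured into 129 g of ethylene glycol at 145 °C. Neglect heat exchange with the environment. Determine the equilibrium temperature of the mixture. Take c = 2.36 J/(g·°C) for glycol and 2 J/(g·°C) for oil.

T_f ≈ 88.8 °C

|Q_glycol| = |Q_oil|:
129*2.36*(145 − T) = 123*2*(T − 19.2)
304.44(145 − T) = 246(T − 19.2)
550.44 T = 48867  ⇒  T ≈ 88.78 °C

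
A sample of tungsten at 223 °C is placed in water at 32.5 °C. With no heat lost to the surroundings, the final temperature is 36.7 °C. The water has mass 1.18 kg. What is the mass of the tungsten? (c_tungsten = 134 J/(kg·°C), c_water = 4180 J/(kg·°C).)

m ≈ 0.83 kg

|Q_tungsten| = |Q_water|:
m×134×(223 − 36.7) = 1.18×4180×(36.7 − 32.5)
24964 m = 20716  ⇒  m ≈ 0.8298 kg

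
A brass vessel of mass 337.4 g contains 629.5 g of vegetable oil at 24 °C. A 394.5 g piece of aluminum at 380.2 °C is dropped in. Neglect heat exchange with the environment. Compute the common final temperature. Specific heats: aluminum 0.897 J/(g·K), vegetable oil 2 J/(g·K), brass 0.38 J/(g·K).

Energy conservation, ΣQ = 0:
394.5*0.897*(T − 380.2) + 629.5*2*(T − 24) + 337.4*0.38*(T − 24) = 0
353.87(T − 380.2) + 1259(T − 24) + 128.21(T − 24) = 0
(353.87 + 1259 + 128.21) T = 353.87*380.2 + 1259*24 + 128.21*24
T = 167833/1741.1 ≈ 96.40 °C

T_f ≈ 96.4 °C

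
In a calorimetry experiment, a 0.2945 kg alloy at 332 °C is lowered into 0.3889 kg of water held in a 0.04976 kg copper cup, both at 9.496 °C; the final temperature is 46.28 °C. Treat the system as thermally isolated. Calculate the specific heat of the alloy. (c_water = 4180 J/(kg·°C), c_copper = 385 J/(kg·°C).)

c ≈ 719 J/(kg·°C)

Net heat exchanged in the isolated system is zero:
0.2945·c·(46.28 − 332) + 0.3889·4180·(46.28 − 9.496) + 0.04976·385·(46.28 − 9.496) = 0
-84.14 c = -60501
c = -60501/-84.14 ≈ 719 J/(kg·°C)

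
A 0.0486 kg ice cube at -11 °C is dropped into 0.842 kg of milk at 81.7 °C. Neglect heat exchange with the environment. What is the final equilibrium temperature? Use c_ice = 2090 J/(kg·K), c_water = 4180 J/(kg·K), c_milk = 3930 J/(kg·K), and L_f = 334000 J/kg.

T_f ≈ 72.0 °C

Let T be the final temperature. ΣQ_i = 0:
warm ice to 0 °C: 0.0486·2090·(0 − (-11)) = 1117.3; latent heat to melt: 0.0486·334000 = 16232; meltwater 0→T: 0.0486·4180·T = 203.15 T; milk: 3309.1(T − 81.7)
3512.2 T = 270350 − 17350 = 253000
T ≈ 72.03 °C — above 0 °C, consistent with complete melting.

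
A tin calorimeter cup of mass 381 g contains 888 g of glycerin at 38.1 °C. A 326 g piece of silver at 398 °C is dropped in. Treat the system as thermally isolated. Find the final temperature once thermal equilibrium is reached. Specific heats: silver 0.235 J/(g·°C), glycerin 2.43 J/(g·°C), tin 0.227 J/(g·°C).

Setting the total heat transfer to zero:
326×0.235×(T − 398) + 888×2.43×(T − 38.1) + 381×0.227×(T − 38.1) = 0
(76.61 + 2157.8 + 86.49) T = 76.61×398 + 2157.8×38.1 + 86.49×38.1
T ≈ 49.98 °C

T_f ≈ 50.0 °C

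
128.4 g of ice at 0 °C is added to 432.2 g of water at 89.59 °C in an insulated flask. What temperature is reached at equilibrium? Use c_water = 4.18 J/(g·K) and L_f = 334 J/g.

Net heat exchanged in the isolated system is zero:
melt ice: 128.4×334 = 42886
  warm the meltwater: 536.71 T
  water cools: 432.2×4.18×(T − 89.59) = 1806.6(T − 89.59)
2343.3 T = 161853 − 42886 = 118967
T ≈ 50.77 °C. Since T > 0 °C, the all-ice-melts assumption holds.

T_f ≈ 50.8 °C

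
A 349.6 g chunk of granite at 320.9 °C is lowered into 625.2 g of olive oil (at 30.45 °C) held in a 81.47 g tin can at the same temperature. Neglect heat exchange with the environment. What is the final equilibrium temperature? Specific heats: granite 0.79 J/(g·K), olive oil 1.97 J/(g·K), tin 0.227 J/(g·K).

T_f ≈ 83.0 °C

Taking heat into each body as positive, Σ m c ΔT = 0:
349.6*0.79*(T − 320.9) + 625.2*1.97*(T − 30.45) + 81.47*0.227*(T − 30.45) = 0
(276.18 + 1231.6 + 18.49) T = 276.18*320.9 + 1231.6*30.45 + 18.49*30.45
T ≈ 83.01 °C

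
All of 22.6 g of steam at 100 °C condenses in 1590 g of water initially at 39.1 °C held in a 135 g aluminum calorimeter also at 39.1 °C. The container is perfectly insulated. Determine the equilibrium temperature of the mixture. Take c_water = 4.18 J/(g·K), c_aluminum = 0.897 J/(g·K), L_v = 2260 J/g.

Setting the total heat transfer to zero:
latent heat released on condensation: 22.6·2260 = 51076; condensate cools 100→T: 22.6·4.18·(T − 100) = 94.47(T − 100); water warms: 1590·4.18·(T − 39.1) = 6646.2(T − 39.1); cup: 121.09(T − 39.1)
6861.8 T = 51076 + 9446.8 + 264601 = 325124
T ≈ 47.38 °C — below 100 °C, confirming all the steam condensed.

T_f ≈ 47.4 °C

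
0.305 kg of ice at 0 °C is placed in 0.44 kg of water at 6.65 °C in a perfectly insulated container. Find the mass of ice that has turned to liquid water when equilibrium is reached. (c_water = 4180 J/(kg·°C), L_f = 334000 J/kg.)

m_melted ≈ 0.0366 kg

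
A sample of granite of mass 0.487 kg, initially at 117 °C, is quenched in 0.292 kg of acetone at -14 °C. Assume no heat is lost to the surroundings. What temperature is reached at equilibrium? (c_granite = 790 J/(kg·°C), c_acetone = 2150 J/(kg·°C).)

With ΣQ=0 the equilibrium temperature is the m·c-weighted mean:
T_f = (384.73×117 + 627.8×(-14)) / (384.73 + 627.8)
    = 36224 / 1012.5 ≈ 35.78 °C

T_f ≈ 35.8 °C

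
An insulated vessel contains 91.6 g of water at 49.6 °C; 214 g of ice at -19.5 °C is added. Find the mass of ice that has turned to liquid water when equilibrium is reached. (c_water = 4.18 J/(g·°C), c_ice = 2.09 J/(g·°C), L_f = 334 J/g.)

Cooling the water to 0 °C releases 91.6×4.18×49.6 = 18991 J.
Of that, 214×2.09×19.5 = 8721.6 J goes to bring the ice to 0 °C, leaving 10270 J.
Fully melting the ice requires m_ice L_f = 214×334 = 71476 J.
Since 10270 < 71476 J, not all the ice melts; equilibrium is at 0 °C.
m_melt = 10270 / L_f = 30.75 g.

m_melted ≈ 30.7 g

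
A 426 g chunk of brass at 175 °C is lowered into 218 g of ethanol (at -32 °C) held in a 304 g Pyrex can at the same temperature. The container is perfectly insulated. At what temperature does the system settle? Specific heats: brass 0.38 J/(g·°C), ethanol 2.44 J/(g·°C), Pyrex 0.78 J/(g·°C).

T_f ≈ 4.0 °C

T_f = Σ m_i c_i T_i / Σ m_i c_i:
T_f = (161.88·175 + 531.92·(-32) + 237.12·(-32)) / (161.88 + 531.92 + 237.12)
    = 3719.7 / 930.92 ≈ 4.00 °C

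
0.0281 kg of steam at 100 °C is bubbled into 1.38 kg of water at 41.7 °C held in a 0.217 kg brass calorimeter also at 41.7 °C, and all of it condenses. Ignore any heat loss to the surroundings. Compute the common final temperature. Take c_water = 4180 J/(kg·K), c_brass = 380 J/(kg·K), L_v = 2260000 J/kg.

Setting the total heat transfer to zero:
latent heat released on condensation: 0.0281·2260000 = 63506
  condensate cools 100→T: 0.0281·4180·(T − 100) = 117.46(T − 100)
  water warms: 1.38·4180·(T − 41.7) = 5768.4(T − 41.7)
  brass cup: 0.217·380·(T − 41.7) = 82.46(T − 41.7)
5968.3 T = 63506 + 11746 + 243981 = 319233
T ≈ 53.49 °C (< 100 °C, so full condensation is consistent).

T_f ≈ 53.5 °C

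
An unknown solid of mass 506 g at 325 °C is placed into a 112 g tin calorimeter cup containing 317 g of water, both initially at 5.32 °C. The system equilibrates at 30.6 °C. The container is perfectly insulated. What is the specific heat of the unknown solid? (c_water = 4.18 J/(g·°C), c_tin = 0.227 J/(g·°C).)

Let T be the final temperature. ΣQ_i = 0:
506×c×(30.6 − 325) + 317×4.18×(30.6 − 5.32) + 112×0.227×(30.6 − 5.32) = 0
-148966 c = -34140
c = -34140/-148966 ≈ 0.2292 J/(g·°C)

c ≈ 0.229 J/(g·°C)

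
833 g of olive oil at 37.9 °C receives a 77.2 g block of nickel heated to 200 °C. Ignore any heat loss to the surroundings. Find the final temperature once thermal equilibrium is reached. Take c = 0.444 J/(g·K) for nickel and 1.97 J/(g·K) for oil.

Set heat shed by the hot body equal to heat absorbed by the cold body:
77.2×0.444×(200 − T) = 833×1.97×(T − 37.9)
34.28(200 − T) = 1641(T − 37.9)
1675.3 T = 69050  ⇒  T ≈ 41.22 °C

T_f ≈ 41.2 °C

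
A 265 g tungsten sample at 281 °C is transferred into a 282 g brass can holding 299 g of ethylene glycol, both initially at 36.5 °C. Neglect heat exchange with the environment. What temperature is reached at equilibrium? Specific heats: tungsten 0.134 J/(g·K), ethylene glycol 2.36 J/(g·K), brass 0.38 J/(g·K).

Net heat exchanged in the isolated system is zero:
265*0.134*(T − 281) + 299*2.36*(T − 36.5) + 282*0.38*(T − 36.5) = 0
848.31 T = 39646
T ≈ 46.73 °C

T_f ≈ 46.7 °C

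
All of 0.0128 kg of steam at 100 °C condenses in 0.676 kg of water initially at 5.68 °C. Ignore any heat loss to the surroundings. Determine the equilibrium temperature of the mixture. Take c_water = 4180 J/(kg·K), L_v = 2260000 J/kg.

T_f ≈ 17.5 °C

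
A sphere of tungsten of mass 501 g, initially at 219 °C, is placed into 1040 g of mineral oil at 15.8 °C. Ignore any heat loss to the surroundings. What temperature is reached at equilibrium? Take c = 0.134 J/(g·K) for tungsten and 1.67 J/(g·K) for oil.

T_f ≈ 23.4 °C

T_f = Σ m_i c_i T_i / Σ m_i c_i:
T_f = (67.13·219 + 1736.8·15.8) / (67.13 + 1736.8)
    = 42144 / 1803.9 ≈ 23.36 °C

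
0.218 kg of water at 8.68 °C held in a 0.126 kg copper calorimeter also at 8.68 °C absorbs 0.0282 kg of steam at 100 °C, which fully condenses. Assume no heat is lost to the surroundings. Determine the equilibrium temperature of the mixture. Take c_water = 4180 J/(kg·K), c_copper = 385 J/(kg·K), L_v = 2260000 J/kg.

Let T be the final temperature. ΣQ_i = 0:
steam→water at 100 °C releases m L_v = 0.0282·2260000 = 63732
  condensate cools 100→T: 0.0282·4180·(T − 100) = 117.88(T − 100)
  water warms: 0.218·4180·(T − 8.68) = 911.24(T − 8.68)
  cup: 48.51(T − 8.68)
1077.6 T = 63732 + 11788 + 8330.6 = 83850
T ≈ 77.81 °C — below 100 °C, confirming all the steam condensed.

T_f ≈ 77.8 °C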